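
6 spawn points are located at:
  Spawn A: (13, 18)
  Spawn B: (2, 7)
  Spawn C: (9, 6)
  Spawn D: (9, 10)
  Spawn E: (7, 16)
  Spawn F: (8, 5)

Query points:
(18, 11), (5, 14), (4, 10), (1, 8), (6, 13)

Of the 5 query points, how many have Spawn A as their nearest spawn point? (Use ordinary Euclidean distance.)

(18, 11) — d² to each: Spawn A:74, Spawn B:272, Spawn C:106, Spawn D:82, Spawn E:146, Spawn F:136 → nearest is Spawn A
(5, 14) — d² to each: Spawn A:80, Spawn B:58, Spawn C:80, Spawn D:32, Spawn E:8, Spawn F:90 → nearest is Spawn E
(4, 10) — d² to each: Spawn A:145, Spawn B:13, Spawn C:41, Spawn D:25, Spawn E:45, Spawn F:41 → nearest is Spawn B
(1, 8) — d² to each: Spawn A:244, Spawn B:2, Spawn C:68, Spawn D:68, Spawn E:100, Spawn F:58 → nearest is Spawn B
(6, 13) — d² to each: Spawn A:74, Spawn B:52, Spawn C:58, Spawn D:18, Spawn E:10, Spawn F:68 → nearest is Spawn E
1 of the 5 points has Spawn A as nearest.

1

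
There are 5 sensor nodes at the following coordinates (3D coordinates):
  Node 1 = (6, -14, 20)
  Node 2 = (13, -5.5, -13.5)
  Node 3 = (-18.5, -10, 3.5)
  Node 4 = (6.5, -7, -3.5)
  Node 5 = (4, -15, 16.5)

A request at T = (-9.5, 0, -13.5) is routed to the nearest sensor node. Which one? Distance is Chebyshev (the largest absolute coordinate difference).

d(T, Node 1) = max(15.5, 14, 33.5) = 33.5
d(T, Node 2) = max(22.5, 5.5, 0) = 22.5
d(T, Node 3) = max(9, 10, 17) = 17
d(T, Node 4) = max(16, 7, 10) = 16
d(T, Node 5) = max(13.5, 15, 30) = 30
The smallest is to Node 4, so T lies in the Voronoi region of Node 4.

Node 4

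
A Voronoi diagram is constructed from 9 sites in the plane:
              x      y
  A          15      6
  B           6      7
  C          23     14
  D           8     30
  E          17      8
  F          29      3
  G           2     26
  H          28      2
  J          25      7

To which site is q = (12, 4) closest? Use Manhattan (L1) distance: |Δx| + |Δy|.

A

d(q,A) = |12−15| + |4−6| = 3 + 2 = 5
d(q,B) = |12−6| + |4−7| = 6 + 3 = 9
d(q,C) = |12−23| + |4−14| = 11 + 10 = 21
d(q,D) = |12−8| + |4−30| = 4 + 26 = 30
d(q,E) = |12−17| + |4−8| = 5 + 4 = 9
d(q,F) = |12−29| + |4−3| = 17 + 1 = 18
d(q,G) = |12−2| + |4−26| = 10 + 22 = 32
d(q,H) = |12−28| + |4−2| = 16 + 2 = 18
d(q,J) = |12−25| + |4−7| = 13 + 3 = 16
A is nearest.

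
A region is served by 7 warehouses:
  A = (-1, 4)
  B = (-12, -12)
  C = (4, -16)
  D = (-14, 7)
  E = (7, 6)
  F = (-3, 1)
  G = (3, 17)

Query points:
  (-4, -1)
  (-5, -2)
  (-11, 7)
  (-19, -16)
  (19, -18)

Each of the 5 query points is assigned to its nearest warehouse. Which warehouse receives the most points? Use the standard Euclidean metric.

F

(-4, -1) — d² to each: A:34, B:185, C:289, D:164, E:170, F:5, G:373 → nearest is F
(-5, -2) — d² to each: A:52, B:149, C:277, D:162, E:208, F:13, G:425 → nearest is F
(-11, 7) — d² to each: A:109, B:362, C:754, D:9, E:325, F:100, G:296 → nearest is D
(-19, -16) — d² to each: A:724, B:65, C:529, D:554, E:1160, F:545, G:1573 → nearest is B
(19, -18) — d² to each: A:884, B:997, C:229, D:1714, E:720, F:845, G:1481 → nearest is C
Tally — B:1, C:1, D:1, F:2. F captures the most (2).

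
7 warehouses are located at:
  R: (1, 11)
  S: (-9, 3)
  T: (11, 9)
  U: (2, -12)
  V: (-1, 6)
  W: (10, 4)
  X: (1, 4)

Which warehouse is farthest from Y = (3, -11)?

R

Squared Euclidean distances:
|YR|² = (3−1)² + (-11−11)² = 4 + 484 = 488
|YS|² = (3−(-9))² + (-11−3)² = 144 + 196 = 340
|YT|² = (3−11)² + (-11−9)² = 64 + 400 = 464
|YU|² = (3−2)² + (-11−(-12))² = 1 + 1 = 2
|YV|² = (3−(-1))² + (-11−6)² = 16 + 289 = 305
|YW|² = (3−10)² + (-11−4)² = 49 + 225 = 274
|YX|² = (3−1)² + (-11−4)² = 4 + 225 = 229
The largest is to R.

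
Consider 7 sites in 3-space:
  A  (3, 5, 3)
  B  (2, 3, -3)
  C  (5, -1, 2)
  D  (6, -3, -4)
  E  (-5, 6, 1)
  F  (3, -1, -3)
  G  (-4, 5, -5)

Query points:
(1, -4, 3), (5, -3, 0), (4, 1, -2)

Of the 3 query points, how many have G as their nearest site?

0

(1, -4, 3) — d² to each: A:85, B:86, C:26, D:75, E:140, F:49, G:170 → nearest is C
(5, -3, 0) — d² to each: A:77, B:54, C:8, D:17, E:182, F:17, G:170 → nearest is C
(4, 1, -2) — d² to each: A:42, B:9, C:21, D:24, E:115, F:6, G:89 → nearest is F
0 of the 3 points have G as nearest.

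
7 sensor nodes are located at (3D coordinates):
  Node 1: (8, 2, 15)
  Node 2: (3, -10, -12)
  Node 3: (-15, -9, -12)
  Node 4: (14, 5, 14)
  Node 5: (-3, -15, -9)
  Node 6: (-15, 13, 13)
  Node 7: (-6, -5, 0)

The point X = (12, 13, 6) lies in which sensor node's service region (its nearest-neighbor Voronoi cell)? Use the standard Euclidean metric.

Node 4

Squared Euclidean distances:
d²(X, Node 1) = (12−8)² + (13−2)² + (6−15)² = 16 + 121 + 81 = 218
d²(X, Node 2) = (12−3)² + (13−(-10))² + (6−(-12))² = 81 + 529 + 324 = 934
d²(X, Node 3) = (12−(-15))² + (13−(-9))² + (6−(-12))² = 729 + 484 + 324 = 1537
d²(X, Node 4) = (12−14)² + (13−5)² + (6−14)² = 4 + 64 + 64 = 132
d²(X, Node 5) = (12−(-3))² + (13−(-15))² + (6−(-9))² = 225 + 784 + 225 = 1234
d²(X, Node 6) = (12−(-15))² + (13−13)² + (6−13)² = 729 + 0 + 49 = 778
d²(X, Node 7) = (12−(-6))² + (13−(-5))² + (6−0)² = 324 + 324 + 36 = 684
Minimum is at Node 4.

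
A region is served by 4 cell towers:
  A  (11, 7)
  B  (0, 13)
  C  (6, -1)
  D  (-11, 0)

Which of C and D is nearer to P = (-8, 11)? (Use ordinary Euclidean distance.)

Compare squared distances:
|PC|² = (-8−6)² + (11−(-1))² = 196 + 144 = 340
|PD|² = (-8−(-11))² + (11−0)² = 9 + 121 = 130
340 > 130, so D is closer.

D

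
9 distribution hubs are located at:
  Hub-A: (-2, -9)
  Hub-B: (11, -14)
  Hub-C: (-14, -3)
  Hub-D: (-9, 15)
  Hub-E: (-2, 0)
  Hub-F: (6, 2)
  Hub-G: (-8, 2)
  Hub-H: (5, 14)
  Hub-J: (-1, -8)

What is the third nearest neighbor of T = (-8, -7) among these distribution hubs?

Compare squared distances (the ordering matches that of the actual distances):
d²(T, Hub-A) = (-8−(-2))² + (-7−(-9))² = 36 + 4 = 40
d²(T, Hub-B) = (-8−11)² + (-7−(-14))² = 361 + 49 = 410
d²(T, Hub-C) = (-8−(-14))² + (-7−(-3))² = 36 + 16 = 52
d²(T, Hub-D) = (-8−(-9))² + (-7−15)² = 1 + 484 = 485
d²(T, Hub-E) = (-8−(-2))² + (-7−0)² = 36 + 49 = 85
d²(T, Hub-F) = (-8−6)² + (-7−2)² = 196 + 81 = 277
d²(T, Hub-G) = (-8−(-8))² + (-7−2)² = 0 + 81 = 81
d²(T, Hub-H) = (-8−5)² + (-7−14)² = 169 + 441 = 610
d²(T, Hub-J) = (-8−(-1))² + (-7−(-8))² = 49 + 1 = 50
Sorted ascending: Hub-A, Hub-J, Hub-C, Hub-G, … — the third-nearest is Hub-C.

Hub-C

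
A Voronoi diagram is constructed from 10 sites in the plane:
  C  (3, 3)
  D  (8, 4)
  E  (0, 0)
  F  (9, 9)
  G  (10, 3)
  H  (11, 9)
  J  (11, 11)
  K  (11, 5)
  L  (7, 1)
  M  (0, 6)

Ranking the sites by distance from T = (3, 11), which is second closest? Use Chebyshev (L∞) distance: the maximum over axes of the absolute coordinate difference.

F

d(T,C) = max(0, 8) = 8
d(T,D) = max(5, 7) = 7
d(T,E) = max(3, 11) = 11
d(T,F) = max(6, 2) = 6
d(T,G) = max(7, 8) = 8
d(T,H) = max(8, 2) = 8
d(T,J) = max(8, 0) = 8
d(T,K) = max(8, 6) = 8
d(T,L) = max(4, 10) = 10
d(T,M) = max(3, 5) = 5
Sorted ascending: M, F, D, … — the second-nearest is F.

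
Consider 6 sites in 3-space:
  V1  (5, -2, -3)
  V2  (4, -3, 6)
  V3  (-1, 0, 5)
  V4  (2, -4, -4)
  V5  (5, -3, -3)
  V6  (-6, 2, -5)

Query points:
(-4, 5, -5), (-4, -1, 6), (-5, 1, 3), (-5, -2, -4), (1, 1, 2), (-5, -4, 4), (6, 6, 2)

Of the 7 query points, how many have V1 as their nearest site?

1

(-4, 5, -5) — d² to each: V1:134, V2:249, V3:134, V4:118, V5:149, V6:13 → nearest is V6
(-4, -1, 6) — d² to each: V1:163, V2:68, V3:11, V4:145, V5:166, V6:134 → nearest is V3
(-5, 1, 3) — d² to each: V1:145, V2:106, V3:21, V4:123, V5:152, V6:66 → nearest is V3
(-5, -2, -4) — d² to each: V1:101, V2:182, V3:101, V4:53, V5:102, V6:18 → nearest is V6
(1, 1, 2) — d² to each: V1:50, V2:41, V3:14, V4:62, V5:57, V6:99 → nearest is V3
(-5, -4, 4) — d² to each: V1:153, V2:86, V3:33, V4:113, V5:150, V6:118 → nearest is V3
(6, 6, 2) — d² to each: V1:90, V2:101, V3:94, V4:152, V5:107, V6:209 → nearest is V1
1 of the 7 points has V1 as nearest.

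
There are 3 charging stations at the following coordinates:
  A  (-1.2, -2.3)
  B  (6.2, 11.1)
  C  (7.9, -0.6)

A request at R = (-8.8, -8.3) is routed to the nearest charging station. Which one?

A

Compare squared distances (the ordering matches that of the actual distances):
|RA|² = (-8.8−(-1.2))² + (-8.3−(-2.3))² = 57.76 + 36 = 93.76
|RB|² = (-8.8−6.2)² + (-8.3−11.1)² = 225 + 376.36 = 601.36
|RC|² = (-8.8−7.9)² + (-8.3−(-0.6))² = 278.89 + 59.29 = 338.18
The smallest is to A, so R lies in the Voronoi region of A.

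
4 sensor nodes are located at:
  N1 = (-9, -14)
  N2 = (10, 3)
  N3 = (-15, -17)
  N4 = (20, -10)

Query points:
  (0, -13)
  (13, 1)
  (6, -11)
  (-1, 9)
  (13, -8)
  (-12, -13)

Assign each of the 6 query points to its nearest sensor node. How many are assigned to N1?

(0, -13) — d² to each: N1:82, N2:356, N3:241, N4:409 → nearest is N1
(13, 1) — d² to each: N1:709, N2:13, N3:1108, N4:170 → nearest is N2
(6, -11) — d² to each: N1:234, N2:212, N3:477, N4:197 → nearest is N4
(-1, 9) — d² to each: N1:593, N2:157, N3:872, N4:802 → nearest is N2
(13, -8) — d² to each: N1:520, N2:130, N3:865, N4:53 → nearest is N4
(-12, -13) — d² to each: N1:10, N2:740, N3:25, N4:1033 → nearest is N1
2 of the 6 points have N1 as nearest.

2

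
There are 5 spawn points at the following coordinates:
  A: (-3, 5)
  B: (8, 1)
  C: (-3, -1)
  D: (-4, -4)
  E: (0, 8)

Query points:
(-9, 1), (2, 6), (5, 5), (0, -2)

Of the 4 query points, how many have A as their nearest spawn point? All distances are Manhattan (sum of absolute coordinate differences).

(-9, 1) — d to each: A:10, B:17, C:8, D:10, E:16 → nearest is C
(2, 6) — d to each: A:6, B:11, C:12, D:16, E:4 → nearest is E
(5, 5) — d to each: A:8, B:7, C:14, D:18, E:8 → nearest is B
(0, -2) — d to each: A:10, B:11, C:4, D:6, E:10 → nearest is C
0 of the 4 points have A as nearest.

0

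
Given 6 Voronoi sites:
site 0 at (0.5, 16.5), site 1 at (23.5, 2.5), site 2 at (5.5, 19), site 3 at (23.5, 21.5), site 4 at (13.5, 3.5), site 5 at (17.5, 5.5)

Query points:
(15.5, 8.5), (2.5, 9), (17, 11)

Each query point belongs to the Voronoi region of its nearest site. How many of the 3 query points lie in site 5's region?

(15.5, 8.5) — d² to each: site 0:289, site 1:100, site 2:210.25, site 3:233, site 4:29, site 5:13 → nearest is site 5
(2.5, 9) — d² to each: site 0:60.25, site 1:483.25, site 2:109, site 3:597.25, site 4:151.25, site 5:237.25 → nearest is site 0
(17, 11) — d² to each: site 0:302.5, site 1:114.5, site 2:196.25, site 3:152.5, site 4:68.5, site 5:30.5 → nearest is site 5
2 of the 3 points have site 5 as nearest.

2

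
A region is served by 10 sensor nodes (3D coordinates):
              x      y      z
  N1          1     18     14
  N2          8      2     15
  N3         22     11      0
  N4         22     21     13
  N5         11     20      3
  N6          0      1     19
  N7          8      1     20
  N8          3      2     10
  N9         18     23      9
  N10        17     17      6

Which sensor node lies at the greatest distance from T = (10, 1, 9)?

N4

Compare squared distances (the ordering matches that of the actual distances):
|TN1|² = (10−1)² + (1−18)² + (9−14)² = 81 + 289 + 25 = 395
|TN2|² = (10−8)² + (1−2)² + (9−15)² = 4 + 1 + 36 = 41
|TN3|² = (10−22)² + (1−11)² + (9−0)² = 144 + 100 + 81 = 325
|TN4|² = (10−22)² + (1−21)² + (9−13)² = 144 + 400 + 16 = 560
|TN5|² = (10−11)² + (1−20)² + (9−3)² = 1 + 361 + 36 = 398
|TN6|² = (10−0)² + (1−1)² + (9−19)² = 100 + 0 + 100 = 200
|TN7|² = (10−8)² + (1−1)² + (9−20)² = 4 + 0 + 121 = 125
|TN8|² = (10−3)² + (1−2)² + (9−10)² = 49 + 1 + 1 = 51
|TN9|² = (10−18)² + (1−23)² + (9−9)² = 64 + 484 + 0 = 548
d²(T, N10) = (10−17)² + (1−17)² + (9−6)² = 49 + 256 + 9 = 314
The largest is to N4.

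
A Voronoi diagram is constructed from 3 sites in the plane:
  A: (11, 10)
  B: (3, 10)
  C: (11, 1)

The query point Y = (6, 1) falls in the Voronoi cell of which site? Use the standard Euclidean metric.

Since √ is increasing, it suffices to compare squared distances:
|YA|² = (6−11)² + (1−10)² = 25 + 81 = 106
|YB|² = (6−3)² + (1−10)² = 9 + 81 = 90
|YC|² = (6−11)² + (1−1)² = 25 + 0 = 25
C is nearest.

C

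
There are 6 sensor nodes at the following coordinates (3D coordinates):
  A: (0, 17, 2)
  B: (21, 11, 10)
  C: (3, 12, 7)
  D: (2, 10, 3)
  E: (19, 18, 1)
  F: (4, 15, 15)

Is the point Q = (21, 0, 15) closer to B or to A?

Compare squared distances:
|QB|² = (21−21)² + (0−11)² + (15−10)² = 0 + 121 + 25 = 146
|QA|² = (21−0)² + (0−17)² + (15−2)² = 441 + 289 + 169 = 899
146 < 899, so B is closer.

B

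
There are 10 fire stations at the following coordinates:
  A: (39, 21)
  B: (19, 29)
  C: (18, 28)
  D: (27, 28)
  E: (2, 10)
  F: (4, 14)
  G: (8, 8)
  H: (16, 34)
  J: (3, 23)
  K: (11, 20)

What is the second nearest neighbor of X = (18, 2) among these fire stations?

E

Since √ is increasing, it suffices to compare squared distances:
|XA|² = 441 + 361 = 802
|XB|² = 1 + 729 = 730
|XC|² = 0 + 676 = 676
|XD|² = 81 + 676 = 757
|XE|² = 256 + 64 = 320
|XF|² = 196 + 144 = 340
|XG|² = 100 + 36 = 136
|XH|² = 4 + 1024 = 1028
|XJ|² = 225 + 441 = 666
|XK|² = 49 + 324 = 373
Sorted ascending: G, E, F, … — the second-nearest is E.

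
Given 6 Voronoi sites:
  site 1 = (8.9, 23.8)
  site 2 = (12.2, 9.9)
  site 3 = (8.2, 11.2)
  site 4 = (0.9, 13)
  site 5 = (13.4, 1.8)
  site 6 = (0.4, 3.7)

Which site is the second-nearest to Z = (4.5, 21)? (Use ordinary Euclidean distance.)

site 4

Compare squared distances (the ordering matches that of the actual distances):
d²(Z, site 1) = (4.5−8.9)² + (21−23.8)² = 19.36 + 7.84 = 27.2
d²(Z, site 2) = (4.5−12.2)² + (21−9.9)² = 59.29 + 123.21 = 182.5
d²(Z, site 3) = (4.5−8.2)² + (21−11.2)² = 13.69 + 96.04 = 109.73
d²(Z, site 4) = (4.5−0.9)² + (21−13)² = 12.96 + 64 = 76.96
d²(Z, site 5) = (4.5−13.4)² + (21−1.8)² = 79.21 + 368.64 = 447.85
d²(Z, site 6) = (4.5−0.4)² + (21−3.7)² = 16.81 + 299.29 = 316.1
Sorted ascending: site 1, site 4, site 3, … — the second-nearest is site 4.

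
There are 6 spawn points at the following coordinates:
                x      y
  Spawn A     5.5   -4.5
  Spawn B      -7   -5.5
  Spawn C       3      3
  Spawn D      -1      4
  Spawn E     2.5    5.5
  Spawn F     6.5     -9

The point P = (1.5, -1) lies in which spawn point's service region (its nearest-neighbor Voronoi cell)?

Squared Euclidean distances:
d²(P, Spawn A) = (1.5−5.5)² + (-1−(-4.5))² = 16 + 12.25 = 28.25
d²(P, Spawn B) = (1.5−(-7))² + (-1−(-5.5))² = 72.25 + 20.25 = 92.5
d²(P, Spawn C) = (1.5−3)² + (-1−3)² = 2.25 + 16 = 18.25
d²(P, Spawn D) = (1.5−(-1))² + (-1−4)² = 6.25 + 25 = 31.25
d²(P, Spawn E) = (1.5−2.5)² + (-1−5.5)² = 1 + 42.25 = 43.25
d²(P, Spawn F) = (1.5−6.5)² + (-1−(-9))² = 25 + 64 = 89
Minimum is at Spawn C.

Spawn C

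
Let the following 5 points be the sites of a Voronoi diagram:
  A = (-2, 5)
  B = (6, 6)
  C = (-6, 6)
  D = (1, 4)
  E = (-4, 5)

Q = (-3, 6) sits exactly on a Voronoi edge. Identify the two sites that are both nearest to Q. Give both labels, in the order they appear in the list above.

Squared distances from Q to each site:
|QA|² = 1 + 1 = 2
|QB|² = 81 + 0 = 81
|QC|² = 9 + 0 = 9
|QD|² = 16 + 4 = 20
|QE|² = 1 + 1 = 2
Q is equidistant from A and E (both at squared distance 2), and every other site is strictly farther — so Q lies on the A–E Voronoi edge.

A and E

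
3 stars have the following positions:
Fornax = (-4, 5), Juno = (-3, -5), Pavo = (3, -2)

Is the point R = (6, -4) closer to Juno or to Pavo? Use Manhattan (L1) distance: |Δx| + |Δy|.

d(R, Juno) = |6−(-3)| + |-4−(-5)| = 9 + 1 = 10
d(R, Pavo) = |6−3| + |-4−(-2)| = 3 + 2 = 5
10 > 5, so Pavo is closer.

Pavo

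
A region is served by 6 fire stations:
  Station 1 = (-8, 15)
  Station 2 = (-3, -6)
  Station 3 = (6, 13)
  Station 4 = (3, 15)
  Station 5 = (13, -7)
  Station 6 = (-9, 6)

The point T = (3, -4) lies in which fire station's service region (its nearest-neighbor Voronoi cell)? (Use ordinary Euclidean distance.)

Compare squared distances (the ordering matches that of the actual distances):
d²(T, Station 1) = (3−(-8))² + (-4−15)² = 121 + 361 = 482
d²(T, Station 2) = (3−(-3))² + (-4−(-6))² = 36 + 4 = 40
d²(T, Station 3) = (3−6)² + (-4−13)² = 9 + 289 = 298
d²(T, Station 4) = (3−3)² + (-4−15)² = 0 + 361 = 361
d²(T, Station 5) = (3−13)² + (-4−(-7))² = 100 + 9 = 109
d²(T, Station 6) = (3−(-9))² + (-4−6)² = 144 + 100 = 244
Minimum is at Station 2.

Station 2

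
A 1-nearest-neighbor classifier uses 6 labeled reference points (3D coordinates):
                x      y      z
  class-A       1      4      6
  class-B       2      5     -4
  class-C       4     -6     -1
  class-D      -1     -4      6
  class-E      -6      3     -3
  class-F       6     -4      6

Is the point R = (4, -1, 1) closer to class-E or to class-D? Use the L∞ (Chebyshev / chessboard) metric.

class-D

d(R, class-E) = max(10, 4, 4) = 10
d(R, class-D) = max(5, 3, 5) = 5
10 > 5, so class-D is closer.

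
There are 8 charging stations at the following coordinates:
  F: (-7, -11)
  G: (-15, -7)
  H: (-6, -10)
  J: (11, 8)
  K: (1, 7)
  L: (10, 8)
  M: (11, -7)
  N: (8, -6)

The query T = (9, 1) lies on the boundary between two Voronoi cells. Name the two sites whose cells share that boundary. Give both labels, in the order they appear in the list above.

Squared distances from T to each site:
|TF|² = (9−(-7))² + (1−(-11))² = 256 + 144 = 400
|TG|² = (9−(-15))² + (1−(-7))² = 576 + 64 = 640
|TH|² = (9−(-6))² + (1−(-10))² = 225 + 121 = 346
|TJ|² = (9−11)² + (1−8)² = 4 + 49 = 53
|TK|² = (9−1)² + (1−7)² = 64 + 36 = 100
|TL|² = (9−10)² + (1−8)² = 1 + 49 = 50
|TM|² = (9−11)² + (1−(-7))² = 4 + 64 = 68
|TN|² = (9−8)² + (1−(-6))² = 1 + 49 = 50
T is equidistant from L and N (both at squared distance 50), and every other site is strictly farther — so T lies on the L–N Voronoi edge.

L and N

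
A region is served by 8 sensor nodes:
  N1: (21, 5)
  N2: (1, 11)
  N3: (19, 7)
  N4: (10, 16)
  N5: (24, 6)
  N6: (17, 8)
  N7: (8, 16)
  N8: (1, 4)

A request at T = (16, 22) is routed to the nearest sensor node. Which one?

N4

Since √ is increasing, it suffices to compare squared distances:
|TN1|² = (16−21)² + (22−5)² = 25 + 289 = 314
|TN2|² = (16−1)² + (22−11)² = 225 + 121 = 346
|TN3|² = (16−19)² + (22−7)² = 9 + 225 = 234
|TN4|² = (16−10)² + (22−16)² = 36 + 36 = 72
|TN5|² = (16−24)² + (22−6)² = 64 + 256 = 320
|TN6|² = (16−17)² + (22−8)² = 1 + 196 = 197
|TN7|² = (16−8)² + (22−16)² = 64 + 36 = 100
|TN8|² = (16−1)² + (22−4)² = 225 + 324 = 549
The smallest is to N4, so T lies in the Voronoi region of N4.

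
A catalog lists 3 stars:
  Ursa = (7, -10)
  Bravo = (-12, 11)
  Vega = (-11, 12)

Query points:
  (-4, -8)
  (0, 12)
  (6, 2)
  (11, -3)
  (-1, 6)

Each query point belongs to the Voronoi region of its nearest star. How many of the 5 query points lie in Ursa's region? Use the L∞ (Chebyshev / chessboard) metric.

(-4, -8) — d to each: Ursa:11, Bravo:19, Vega:20 → nearest is Ursa
(0, 12) — d to each: Ursa:22, Bravo:12, Vega:11 → nearest is Vega
(6, 2) — d to each: Ursa:12, Bravo:18, Vega:17 → nearest is Ursa
(11, -3) — d to each: Ursa:7, Bravo:23, Vega:22 → nearest is Ursa
(-1, 6) — d to each: Ursa:16, Bravo:11, Vega:10 → nearest is Vega
3 of the 5 points have Ursa as nearest.

3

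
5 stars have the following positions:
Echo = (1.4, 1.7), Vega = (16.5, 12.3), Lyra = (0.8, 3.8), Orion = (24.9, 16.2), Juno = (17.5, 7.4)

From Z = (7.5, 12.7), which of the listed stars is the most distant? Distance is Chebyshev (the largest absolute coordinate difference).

d(Z, Echo) = max(6.1, 11) = 11
d(Z, Vega) = max(9, 0.4) = 9
d(Z, Lyra) = max(6.7, 8.9) = 8.9
d(Z, Orion) = max(17.4, 3.5) = 17.4
d(Z, Juno) = max(10, 5.3) = 10
The largest is to Orion.

Orion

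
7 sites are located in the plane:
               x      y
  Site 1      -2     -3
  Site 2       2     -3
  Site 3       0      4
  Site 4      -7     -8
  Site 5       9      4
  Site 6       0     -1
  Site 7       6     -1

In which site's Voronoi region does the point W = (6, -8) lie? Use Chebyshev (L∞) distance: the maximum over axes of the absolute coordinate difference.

Site 2

d(W, Site 1) = max(8, 5) = 8
d(W, Site 2) = max(4, 5) = 5
d(W, Site 3) = max(6, 12) = 12
d(W, Site 4) = max(13, 0) = 13
d(W, Site 5) = max(3, 12) = 12
d(W, Site 6) = max(6, 7) = 7
d(W, Site 7) = max(0, 7) = 7
Site 2 is nearest.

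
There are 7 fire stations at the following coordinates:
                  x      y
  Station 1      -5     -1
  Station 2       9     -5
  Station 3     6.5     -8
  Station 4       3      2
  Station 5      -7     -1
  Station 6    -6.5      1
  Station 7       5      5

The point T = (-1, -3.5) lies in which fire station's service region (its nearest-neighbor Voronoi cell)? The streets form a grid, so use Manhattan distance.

d(T, Station 1) = |-1−(-5)| + |-3.5−(-1)| = 4 + 2.5 = 6.5
d(T, Station 2) = |-1−9| + |-3.5−(-5)| = 10 + 1.5 = 11.5
d(T, Station 3) = |-1−6.5| + |-3.5−(-8)| = 7.5 + 4.5 = 12
d(T, Station 4) = |-1−3| + |-3.5−2| = 4 + 5.5 = 9.5
d(T, Station 5) = |-1−(-7)| + |-3.5−(-1)| = 6 + 2.5 = 8.5
d(T, Station 6) = |-1−(-6.5)| + |-3.5−1| = 5.5 + 4.5 = 10
d(T, Station 7) = |-1−5| + |-3.5−5| = 6 + 8.5 = 14.5
The smallest is to Station 1, so T lies in the Voronoi region of Station 1.

Station 1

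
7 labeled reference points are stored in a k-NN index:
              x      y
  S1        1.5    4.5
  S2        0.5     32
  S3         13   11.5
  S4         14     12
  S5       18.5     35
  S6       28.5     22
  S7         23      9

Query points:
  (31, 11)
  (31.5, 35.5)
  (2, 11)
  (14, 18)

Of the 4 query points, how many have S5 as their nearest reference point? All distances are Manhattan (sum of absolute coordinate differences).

(31, 11) — d to each: S1:36, S2:51.5, S3:18.5, S4:18, S5:36.5, S6:13.5, S7:10 → nearest is S7
(31.5, 35.5) — d to each: S1:61, S2:34.5, S3:42.5, S4:41, S5:13.5, S6:16.5, S7:35 → nearest is S5
(2, 11) — d to each: S1:7, S2:22.5, S3:11.5, S4:13, S5:40.5, S6:37.5, S7:23 → nearest is S1
(14, 18) — d to each: S1:26, S2:27.5, S3:7.5, S4:6, S5:21.5, S6:18.5, S7:18 → nearest is S4
1 of the 4 points has S5 as nearest.

1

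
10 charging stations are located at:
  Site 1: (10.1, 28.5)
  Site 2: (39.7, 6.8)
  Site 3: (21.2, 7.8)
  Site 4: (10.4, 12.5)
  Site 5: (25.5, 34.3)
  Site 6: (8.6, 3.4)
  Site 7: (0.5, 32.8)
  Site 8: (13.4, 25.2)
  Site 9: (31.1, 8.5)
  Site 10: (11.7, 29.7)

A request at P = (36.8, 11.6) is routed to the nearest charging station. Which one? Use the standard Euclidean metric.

Squared Euclidean distances:
d²(P, Site 1) = 712.89 + 285.61 = 998.5
d²(P, Site 2) = 8.41 + 23.04 = 31.45
d²(P, Site 3) = 243.36 + 14.44 = 257.8
d²(P, Site 4) = 696.96 + 0.81 = 697.77
d²(P, Site 5) = 127.69 + 515.29 = 642.98
d²(P, Site 6) = 795.24 + 67.24 = 862.48
d²(P, Site 7) = 1317.69 + 449.44 = 1767.13
d²(P, Site 8) = 547.56 + 184.96 = 732.52
d²(P, Site 9) = 32.49 + 9.61 = 42.1
d²(P, Site 10) = 630.01 + 327.61 = 957.62
Site 2 is nearest.

Site 2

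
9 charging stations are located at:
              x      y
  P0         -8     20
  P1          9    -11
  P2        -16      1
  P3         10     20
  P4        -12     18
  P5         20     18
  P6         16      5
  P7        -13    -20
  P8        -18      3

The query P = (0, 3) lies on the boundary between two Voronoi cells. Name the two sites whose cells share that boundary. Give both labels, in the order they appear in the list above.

Squared distances from P to each site:
|PP0|² = (0−(-8))² + (3−20)² = 64 + 289 = 353
|PP1|² = (0−9)² + (3−(-11))² = 81 + 196 = 277
|PP2|² = (0−(-16))² + (3−1)² = 256 + 4 = 260
|PP3|² = (0−10)² + (3−20)² = 100 + 289 = 389
|PP4|² = (0−(-12))² + (3−18)² = 144 + 225 = 369
|PP5|² = (0−20)² + (3−18)² = 400 + 225 = 625
|PP6|² = (0−16)² + (3−5)² = 256 + 4 = 260
|PP7|² = (0−(-13))² + (3−(-20))² = 169 + 529 = 698
|PP8|² = (0−(-18))² + (3−3)² = 324 + 0 = 324
P is equidistant from P2 and P6 (both at squared distance 260), and every other site is strictly farther — so P lies on the P2–P6 Voronoi edge.

P2 and P6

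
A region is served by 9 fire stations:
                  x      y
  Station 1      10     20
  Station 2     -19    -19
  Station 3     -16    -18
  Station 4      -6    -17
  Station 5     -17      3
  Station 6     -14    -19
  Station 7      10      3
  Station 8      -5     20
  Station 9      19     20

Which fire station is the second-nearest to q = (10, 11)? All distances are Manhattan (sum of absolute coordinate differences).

Station 1

d(q, Station 1) = |10−10| + |11−20| = 0 + 9 = 9
d(q, Station 2) = |10−(-19)| + |11−(-19)| = 29 + 30 = 59
d(q, Station 3) = |10−(-16)| + |11−(-18)| = 26 + 29 = 55
d(q, Station 4) = |10−(-6)| + |11−(-17)| = 16 + 28 = 44
d(q, Station 5) = |10−(-17)| + |11−3| = 27 + 8 = 35
d(q, Station 6) = |10−(-14)| + |11−(-19)| = 24 + 30 = 54
d(q, Station 7) = |10−10| + |11−3| = 0 + 8 = 8
d(q, Station 8) = |10−(-5)| + |11−20| = 15 + 9 = 24
d(q, Station 9) = |10−19| + |11−20| = 9 + 9 = 18
Sorted ascending: Station 7, Station 1, Station 9, … — the second-nearest is Station 1.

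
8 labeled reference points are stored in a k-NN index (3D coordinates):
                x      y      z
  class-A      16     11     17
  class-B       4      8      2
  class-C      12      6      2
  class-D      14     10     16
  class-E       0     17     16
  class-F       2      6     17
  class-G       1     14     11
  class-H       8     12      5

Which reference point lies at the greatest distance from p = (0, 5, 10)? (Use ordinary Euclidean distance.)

Squared Euclidean distances:
d²(p, class-A) = 256 + 36 + 49 = 341
d²(p, class-B) = 16 + 9 + 64 = 89
d²(p, class-C) = 144 + 1 + 64 = 209
d²(p, class-D) = 196 + 25 + 36 = 257
d²(p, class-E) = 0 + 144 + 36 = 180
d²(p, class-F) = 4 + 1 + 49 = 54
d²(p, class-G) = 1 + 81 + 1 = 83
d²(p, class-H) = 64 + 49 + 25 = 138
The largest is to class-A.

class-A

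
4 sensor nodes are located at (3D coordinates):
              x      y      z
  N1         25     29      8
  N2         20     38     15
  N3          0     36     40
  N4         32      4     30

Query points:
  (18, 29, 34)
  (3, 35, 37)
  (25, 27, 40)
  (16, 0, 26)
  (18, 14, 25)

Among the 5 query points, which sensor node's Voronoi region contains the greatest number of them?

(18, 29, 34) — d² to each: N1:725, N2:446, N3:409, N4:837 → nearest is N3
(3, 35, 37) — d² to each: N1:1361, N2:782, N3:19, N4:1851 → nearest is N3
(25, 27, 40) — d² to each: N1:1028, N2:771, N3:706, N4:678 → nearest is N4
(16, 0, 26) — d² to each: N1:1246, N2:1581, N3:1748, N4:288 → nearest is N4
(18, 14, 25) — d² to each: N1:563, N2:680, N3:1033, N4:321 → nearest is N4
Tally — N3:2, N4:3. N4 captures the most (3).

N4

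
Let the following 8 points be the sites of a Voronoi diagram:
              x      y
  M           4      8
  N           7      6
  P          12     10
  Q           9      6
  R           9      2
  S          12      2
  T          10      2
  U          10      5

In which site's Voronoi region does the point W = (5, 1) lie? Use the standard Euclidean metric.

Compare squared distances (the ordering matches that of the actual distances):
|WM|² = (5−4)² + (1−8)² = 1 + 49 = 50
|WN|² = (5−7)² + (1−6)² = 4 + 25 = 29
|WP|² = (5−12)² + (1−10)² = 49 + 81 = 130
|WQ|² = (5−9)² + (1−6)² = 16 + 25 = 41
|WR|² = (5−9)² + (1−2)² = 16 + 1 = 17
|WS|² = (5−12)² + (1−2)² = 49 + 1 = 50
|WT|² = (5−10)² + (1−2)² = 25 + 1 = 26
|WU|² = (5−10)² + (1−5)² = 25 + 16 = 41
The smallest is to R, so W lies in the Voronoi region of R.

R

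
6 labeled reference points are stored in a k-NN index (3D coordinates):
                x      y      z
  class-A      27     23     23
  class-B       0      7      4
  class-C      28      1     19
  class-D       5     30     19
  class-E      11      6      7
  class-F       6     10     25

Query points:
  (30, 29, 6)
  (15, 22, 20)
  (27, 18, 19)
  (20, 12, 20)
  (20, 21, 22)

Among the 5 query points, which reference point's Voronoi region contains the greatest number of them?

(30, 29, 6) — d² to each: class-A:334, class-B:1388, class-C:957, class-D:795, class-E:891, class-F:1298 → nearest is class-A
(15, 22, 20) — d² to each: class-A:154, class-B:706, class-C:611, class-D:165, class-E:441, class-F:250 → nearest is class-A
(27, 18, 19) — d² to each: class-A:41, class-B:1075, class-C:290, class-D:628, class-E:544, class-F:541 → nearest is class-A
(20, 12, 20) — d² to each: class-A:179, class-B:681, class-C:186, class-D:550, class-E:286, class-F:225 → nearest is class-A
(20, 21, 22) — d² to each: class-A:54, class-B:920, class-C:473, class-D:315, class-E:531, class-F:326 → nearest is class-A
Tally — class-A:5. class-A captures the most (5).

class-A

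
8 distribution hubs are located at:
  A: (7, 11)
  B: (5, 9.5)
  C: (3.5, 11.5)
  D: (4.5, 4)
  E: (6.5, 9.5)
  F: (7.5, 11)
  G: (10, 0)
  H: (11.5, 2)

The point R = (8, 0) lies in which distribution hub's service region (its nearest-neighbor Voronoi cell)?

G

Since √ is increasing, it suffices to compare squared distances:
|RA|² = 1 + 121 = 122
|RB|² = 9 + 90.25 = 99.25
|RC|² = 20.25 + 132.25 = 152.5
|RD|² = 12.25 + 16 = 28.25
|RE|² = 2.25 + 90.25 = 92.5
|RF|² = 0.25 + 121 = 121.25
|RG|² = 4 + 0 = 4
|RH|² = 12.25 + 4 = 16.25
G is nearest.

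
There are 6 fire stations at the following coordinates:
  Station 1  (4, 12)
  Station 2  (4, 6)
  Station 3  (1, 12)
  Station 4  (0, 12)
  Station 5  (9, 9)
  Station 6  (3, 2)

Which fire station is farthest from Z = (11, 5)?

Station 4

Since √ is increasing, it suffices to compare squared distances:
d²(Z, Station 1) = (11−4)² + (5−12)² = 49 + 49 = 98
d²(Z, Station 2) = (11−4)² + (5−6)² = 49 + 1 = 50
d²(Z, Station 3) = (11−1)² + (5−12)² = 100 + 49 = 149
d²(Z, Station 4) = (11−0)² + (5−12)² = 121 + 49 = 170
d²(Z, Station 5) = (11−9)² + (5−9)² = 4 + 16 = 20
d²(Z, Station 6) = (11−3)² + (5−2)² = 64 + 9 = 73
The largest is to Station 4.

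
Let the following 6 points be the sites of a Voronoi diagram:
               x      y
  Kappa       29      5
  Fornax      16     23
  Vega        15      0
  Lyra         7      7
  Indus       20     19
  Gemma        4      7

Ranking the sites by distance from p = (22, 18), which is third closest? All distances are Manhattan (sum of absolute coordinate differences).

Kappa

d(p, Kappa) = 7 + 13 = 20
d(p, Fornax) = 6 + 5 = 11
d(p, Vega) = 7 + 18 = 25
d(p, Lyra) = 15 + 11 = 26
d(p, Indus) = 2 + 1 = 3
d(p, Gemma) = 18 + 11 = 29
Sorted ascending: Indus, Fornax, Kappa, Vega, … — the third-nearest is Kappa.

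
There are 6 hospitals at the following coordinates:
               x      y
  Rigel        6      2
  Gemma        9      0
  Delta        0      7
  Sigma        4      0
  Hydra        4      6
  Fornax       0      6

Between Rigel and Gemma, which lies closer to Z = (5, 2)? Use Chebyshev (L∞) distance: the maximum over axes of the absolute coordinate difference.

Rigel

d(Z, Rigel) = max(1, 0) = 1
d(Z, Gemma) = max(4, 2) = 4
1 < 4, so Rigel is closer.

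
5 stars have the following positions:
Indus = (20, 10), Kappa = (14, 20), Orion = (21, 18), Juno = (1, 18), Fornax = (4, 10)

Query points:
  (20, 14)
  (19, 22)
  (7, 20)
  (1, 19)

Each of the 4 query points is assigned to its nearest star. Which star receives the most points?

Juno

(20, 14) — d² to each: Indus:16, Kappa:72, Orion:17, Juno:377, Fornax:272 → nearest is Indus
(19, 22) — d² to each: Indus:145, Kappa:29, Orion:20, Juno:340, Fornax:369 → nearest is Orion
(7, 20) — d² to each: Indus:269, Kappa:49, Orion:200, Juno:40, Fornax:109 → nearest is Juno
(1, 19) — d² to each: Indus:442, Kappa:170, Orion:401, Juno:1, Fornax:90 → nearest is Juno
Tally — Indus:1, Orion:1, Juno:2. Juno captures the most (2).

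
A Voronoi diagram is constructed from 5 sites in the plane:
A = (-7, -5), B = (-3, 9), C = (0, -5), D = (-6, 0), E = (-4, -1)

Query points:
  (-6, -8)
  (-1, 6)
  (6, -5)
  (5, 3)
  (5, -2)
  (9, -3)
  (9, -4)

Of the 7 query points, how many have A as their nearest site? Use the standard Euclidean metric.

1

(-6, -8) — d² to each: A:10, B:298, C:45, D:64, E:53 → nearest is A
(-1, 6) — d² to each: A:157, B:13, C:122, D:61, E:58 → nearest is B
(6, -5) — d² to each: A:169, B:277, C:36, D:169, E:116 → nearest is C
(5, 3) — d² to each: A:208, B:100, C:89, D:130, E:97 → nearest is C
(5, -2) — d² to each: A:153, B:185, C:34, D:125, E:82 → nearest is C
(9, -3) — d² to each: A:260, B:288, C:85, D:234, E:173 → nearest is C
(9, -4) — d² to each: A:257, B:313, C:82, D:241, E:178 → nearest is C
1 of the 7 points has A as nearest.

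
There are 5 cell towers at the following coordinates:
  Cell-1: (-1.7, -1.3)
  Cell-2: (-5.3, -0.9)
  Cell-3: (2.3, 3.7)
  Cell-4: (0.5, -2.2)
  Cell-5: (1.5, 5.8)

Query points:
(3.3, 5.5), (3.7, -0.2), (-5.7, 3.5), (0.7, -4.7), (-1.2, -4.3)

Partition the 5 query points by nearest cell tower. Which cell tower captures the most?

Cell-4

(3.3, 5.5) — d² to each: Cell-1:71.24, Cell-2:114.92, Cell-3:4.24, Cell-4:67.13, Cell-5:3.33 → nearest is Cell-5
(3.7, -0.2) — d² to each: Cell-1:30.37, Cell-2:81.49, Cell-3:17.17, Cell-4:14.24, Cell-5:40.84 → nearest is Cell-4
(-5.7, 3.5) — d² to each: Cell-1:39.04, Cell-2:19.52, Cell-3:64.04, Cell-4:70.93, Cell-5:57.13 → nearest is Cell-2
(0.7, -4.7) — d² to each: Cell-1:17.32, Cell-2:50.44, Cell-3:73.12, Cell-4:6.29, Cell-5:110.89 → nearest is Cell-4
(-1.2, -4.3) — d² to each: Cell-1:9.25, Cell-2:28.37, Cell-3:76.25, Cell-4:7.3, Cell-5:109.3 → nearest is Cell-4
Tally — Cell-2:1, Cell-4:3, Cell-5:1. Cell-4 captures the most (3).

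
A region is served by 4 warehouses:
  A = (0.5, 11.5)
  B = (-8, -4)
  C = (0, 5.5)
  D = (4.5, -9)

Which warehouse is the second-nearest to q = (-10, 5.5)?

C

Since √ is increasing, it suffices to compare squared distances:
|qA|² = (-10−0.5)² + (5.5−11.5)² = 110.25 + 36 = 146.25
|qB|² = (-10−(-8))² + (5.5−(-4))² = 4 + 90.25 = 94.25
|qC|² = (-10−0)² + (5.5−5.5)² = 100 + 0 = 100
|qD|² = (-10−4.5)² + (5.5−(-9))² = 210.25 + 210.25 = 420.5
Sorted ascending: B, C, A, … — the second-nearest is C.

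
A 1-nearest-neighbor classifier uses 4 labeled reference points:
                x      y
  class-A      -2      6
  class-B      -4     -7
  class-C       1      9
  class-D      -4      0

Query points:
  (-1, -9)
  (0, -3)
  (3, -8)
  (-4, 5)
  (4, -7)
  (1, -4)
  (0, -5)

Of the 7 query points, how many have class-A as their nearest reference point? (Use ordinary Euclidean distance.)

(-1, -9) — d² to each: class-A:226, class-B:13, class-C:328, class-D:90 → nearest is class-B
(0, -3) — d² to each: class-A:85, class-B:32, class-C:145, class-D:25 → nearest is class-D
(3, -8) — d² to each: class-A:221, class-B:50, class-C:293, class-D:113 → nearest is class-B
(-4, 5) — d² to each: class-A:5, class-B:144, class-C:41, class-D:25 → nearest is class-A
(4, -7) — d² to each: class-A:205, class-B:64, class-C:265, class-D:113 → nearest is class-B
(1, -4) — d² to each: class-A:109, class-B:34, class-C:169, class-D:41 → nearest is class-B
(0, -5) — d² to each: class-A:125, class-B:20, class-C:197, class-D:41 → nearest is class-B
1 of the 7 points has class-A as nearest.

1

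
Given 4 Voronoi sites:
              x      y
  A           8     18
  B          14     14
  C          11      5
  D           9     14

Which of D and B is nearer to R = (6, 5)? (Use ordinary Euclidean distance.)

D

Compare squared distances:
|RD|² = (6−9)² + (5−14)² = 9 + 81 = 90
|RB|² = (6−14)² + (5−14)² = 64 + 81 = 145
90 < 145, so D is closer.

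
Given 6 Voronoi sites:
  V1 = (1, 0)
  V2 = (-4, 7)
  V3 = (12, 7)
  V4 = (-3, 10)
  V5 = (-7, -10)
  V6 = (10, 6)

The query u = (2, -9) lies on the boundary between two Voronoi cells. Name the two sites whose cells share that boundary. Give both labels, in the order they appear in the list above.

V1 and V5

Squared distances from u to each site:
|uV1|² = (2−1)² + (-9−0)² = 1 + 81 = 82
|uV2|² = (2−(-4))² + (-9−7)² = 36 + 256 = 292
|uV3|² = (2−12)² + (-9−7)² = 100 + 256 = 356
|uV4|² = (2−(-3))² + (-9−10)² = 25 + 361 = 386
|uV5|² = (2−(-7))² + (-9−(-10))² = 81 + 1 = 82
|uV6|² = (2−10)² + (-9−6)² = 64 + 225 = 289
u is equidistant from V1 and V5 (both at squared distance 82), and every other site is strictly farther — so u lies on the V1–V5 Voronoi edge.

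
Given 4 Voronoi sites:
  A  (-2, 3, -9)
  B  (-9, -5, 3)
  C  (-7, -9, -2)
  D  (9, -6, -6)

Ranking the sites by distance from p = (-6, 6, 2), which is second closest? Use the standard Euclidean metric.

A

Compare squared distances (the ordering matches that of the actual distances):
|pA|² = (-6−(-2))² + (6−3)² + (2−(-9))² = 16 + 9 + 121 = 146
|pB|² = (-6−(-9))² + (6−(-5))² + (2−3)² = 9 + 121 + 1 = 131
|pC|² = (-6−(-7))² + (6−(-9))² + (2−(-2))² = 1 + 225 + 16 = 242
|pD|² = (-6−9)² + (6−(-6))² + (2−(-6))² = 225 + 144 + 64 = 433
Sorted ascending: B, A, C, … — the second-nearest is A.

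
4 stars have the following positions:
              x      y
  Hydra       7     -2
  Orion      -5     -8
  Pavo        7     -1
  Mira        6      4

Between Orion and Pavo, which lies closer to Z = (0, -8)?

Orion

Compare squared distances:
d²(Z, Orion) = (0−(-5))² + (-8−(-8))² = 25 + 0 = 25
d²(Z, Pavo) = (0−7)² + (-8−(-1))² = 49 + 49 = 98
25 < 98, so Orion is closer.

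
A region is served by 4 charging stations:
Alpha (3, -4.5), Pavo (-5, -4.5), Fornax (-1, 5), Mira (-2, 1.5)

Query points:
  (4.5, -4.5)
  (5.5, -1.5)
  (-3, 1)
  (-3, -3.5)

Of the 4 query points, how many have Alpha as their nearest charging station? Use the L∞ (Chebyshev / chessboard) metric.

2

(4.5, -4.5) — d to each: Alpha:1.5, Pavo:9.5, Fornax:9.5, Mira:6.5 → nearest is Alpha
(5.5, -1.5) — d to each: Alpha:3, Pavo:10.5, Fornax:6.5, Mira:7.5 → nearest is Alpha
(-3, 1) — d to each: Alpha:6, Pavo:5.5, Fornax:4, Mira:1 → nearest is Mira
(-3, -3.5) — d to each: Alpha:6, Pavo:2, Fornax:8.5, Mira:5 → nearest is Pavo
2 of the 4 points have Alpha as nearest.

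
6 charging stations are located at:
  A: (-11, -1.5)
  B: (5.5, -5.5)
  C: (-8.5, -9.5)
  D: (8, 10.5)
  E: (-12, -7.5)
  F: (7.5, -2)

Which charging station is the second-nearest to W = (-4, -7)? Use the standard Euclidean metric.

Since √ is increasing, it suffices to compare squared distances:
|WA|² = (-4−(-11))² + (-7−(-1.5))² = 49 + 30.25 = 79.25
|WB|² = (-4−5.5)² + (-7−(-5.5))² = 90.25 + 2.25 = 92.5
|WC|² = (-4−(-8.5))² + (-7−(-9.5))² = 20.25 + 6.25 = 26.5
|WD|² = (-4−8)² + (-7−10.5)² = 144 + 306.25 = 450.25
|WE|² = (-4−(-12))² + (-7−(-7.5))² = 64 + 0.25 = 64.25
|WF|² = (-4−7.5)² + (-7−(-2))² = 132.25 + 25 = 157.25
Sorted ascending: C, E, A, … — the second-nearest is E.

E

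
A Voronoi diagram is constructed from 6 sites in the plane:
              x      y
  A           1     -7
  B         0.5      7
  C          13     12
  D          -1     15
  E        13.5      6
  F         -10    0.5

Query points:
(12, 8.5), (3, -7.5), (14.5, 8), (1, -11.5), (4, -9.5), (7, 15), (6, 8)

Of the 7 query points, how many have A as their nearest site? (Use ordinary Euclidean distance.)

3

(12, 8.5) — d² to each: A:361.25, B:134.5, C:13.25, D:211.25, E:8.5, F:548 → nearest is E
(3, -7.5) — d² to each: A:4.25, B:216.5, C:480.25, D:522.25, E:292.5, F:233 → nearest is A
(14.5, 8) — d² to each: A:407.25, B:197, C:18.25, D:289.25, E:5, F:656.5 → nearest is E
(1, -11.5) — d² to each: A:20.25, B:342.5, C:696.25, D:706.25, E:462.5, F:265 → nearest is A
(4, -9.5) — d² to each: A:15.25, B:284.5, C:543.25, D:625.25, E:330.5, F:296 → nearest is A
(7, 15) — d² to each: A:520, B:106.25, C:45, D:64, E:123.25, F:499.25 → nearest is C
(6, 8) — d² to each: A:250, B:31.25, C:65, D:98, E:60.25, F:312.25 → nearest is B
3 of the 7 points have A as nearest.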